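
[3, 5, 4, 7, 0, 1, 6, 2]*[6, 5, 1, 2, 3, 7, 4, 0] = [2, 7, 3, 0, 6, 5, 4, 1]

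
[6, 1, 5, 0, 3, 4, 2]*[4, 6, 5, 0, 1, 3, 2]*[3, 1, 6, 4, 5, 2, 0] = [6, 0, 4, 5, 3, 1, 2]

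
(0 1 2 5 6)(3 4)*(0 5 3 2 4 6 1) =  (1 4 2 3 6 5)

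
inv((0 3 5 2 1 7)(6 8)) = (0 7 1 2 5 3)(6 8)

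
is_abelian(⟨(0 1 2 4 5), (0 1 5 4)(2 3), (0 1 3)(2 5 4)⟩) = no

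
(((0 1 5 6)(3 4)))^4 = ()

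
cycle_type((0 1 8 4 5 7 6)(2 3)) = 2.7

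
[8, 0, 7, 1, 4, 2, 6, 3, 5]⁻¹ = [1, 3, 5, 7, 4, 8, 6, 2, 0]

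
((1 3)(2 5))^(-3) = (1 3)(2 5)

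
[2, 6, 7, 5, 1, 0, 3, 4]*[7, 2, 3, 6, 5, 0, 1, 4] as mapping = [0→3, 1→1, 2→4, 3→0, 4→2, 5→7, 6→6, 7→5] 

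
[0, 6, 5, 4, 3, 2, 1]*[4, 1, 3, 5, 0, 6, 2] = [4, 2, 6, 0, 5, 3, 1]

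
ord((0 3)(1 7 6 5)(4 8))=4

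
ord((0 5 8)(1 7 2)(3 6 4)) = 3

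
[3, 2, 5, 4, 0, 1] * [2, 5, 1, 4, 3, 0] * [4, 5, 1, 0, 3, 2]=[3, 5, 4, 0, 1, 2]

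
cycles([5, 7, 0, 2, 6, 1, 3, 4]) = (0 5 1 7 4 6 3 2)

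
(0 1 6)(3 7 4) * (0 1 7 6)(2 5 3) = (0 7 4 2 5 3 6 1)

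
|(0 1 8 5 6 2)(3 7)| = 6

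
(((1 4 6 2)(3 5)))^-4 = ()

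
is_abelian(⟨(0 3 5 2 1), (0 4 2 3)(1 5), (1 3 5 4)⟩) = no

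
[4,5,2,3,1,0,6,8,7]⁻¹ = [5,4,2,3,0,1,6,8,7]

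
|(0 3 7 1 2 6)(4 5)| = 6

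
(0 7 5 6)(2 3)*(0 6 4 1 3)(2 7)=(0 2)(1 3 7 5 4)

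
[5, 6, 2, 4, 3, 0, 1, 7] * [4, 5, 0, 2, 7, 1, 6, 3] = [1, 6, 0, 7, 2, 4, 5, 3] 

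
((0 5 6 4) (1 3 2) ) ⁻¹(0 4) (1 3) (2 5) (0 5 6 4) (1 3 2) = (0 5) (1 6) (2 3) 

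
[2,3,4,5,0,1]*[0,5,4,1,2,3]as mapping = [0→4,1→1,2→2,3→3,4→0,5→5]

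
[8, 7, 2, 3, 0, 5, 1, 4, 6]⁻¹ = [4, 6, 2, 3, 7, 5, 8, 1, 0]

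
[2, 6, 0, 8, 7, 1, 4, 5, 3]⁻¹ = [2, 5, 0, 8, 6, 7, 1, 4, 3]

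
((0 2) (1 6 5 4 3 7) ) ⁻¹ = (0 2) (1 7 3 4 5 6) 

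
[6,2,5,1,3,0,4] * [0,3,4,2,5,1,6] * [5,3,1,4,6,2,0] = [0,6,3,4,1,5,2]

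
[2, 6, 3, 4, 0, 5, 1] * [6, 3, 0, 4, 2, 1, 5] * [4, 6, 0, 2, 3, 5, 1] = [4, 5, 3, 0, 1, 6, 2]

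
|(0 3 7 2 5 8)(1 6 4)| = 6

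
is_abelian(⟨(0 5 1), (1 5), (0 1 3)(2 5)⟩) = no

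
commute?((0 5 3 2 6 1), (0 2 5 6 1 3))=no:(0 5 3 2 6 1)*(0 2 5 6 1 3)=(0 6 3 5)(1 2), (0 2 5 6 1 3)*(0 5 3 2 6 1)=(0 6)(1 2 3 5)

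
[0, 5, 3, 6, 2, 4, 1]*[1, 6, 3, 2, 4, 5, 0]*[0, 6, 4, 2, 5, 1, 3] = [6, 1, 4, 0, 2, 5, 3]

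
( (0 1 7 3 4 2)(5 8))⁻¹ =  (0 2 4 3 7 1)(5 8)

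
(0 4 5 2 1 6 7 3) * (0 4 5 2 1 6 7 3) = (0 5 1 7)(2 6 3 4)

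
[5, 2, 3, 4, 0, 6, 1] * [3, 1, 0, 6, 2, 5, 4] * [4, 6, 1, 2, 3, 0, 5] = [0, 4, 5, 1, 2, 3, 6]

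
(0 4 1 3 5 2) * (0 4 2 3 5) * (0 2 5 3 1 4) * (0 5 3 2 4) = (0 3 4)(1 2 5)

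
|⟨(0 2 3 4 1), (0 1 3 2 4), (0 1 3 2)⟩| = 120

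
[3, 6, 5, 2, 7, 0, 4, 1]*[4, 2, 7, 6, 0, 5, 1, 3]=[6, 1, 5, 7, 3, 4, 0, 2]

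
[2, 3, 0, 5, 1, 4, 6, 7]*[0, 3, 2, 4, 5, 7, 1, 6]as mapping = [0→2, 1→4, 2→0, 3→7, 4→3, 5→5, 6→1, 7→6]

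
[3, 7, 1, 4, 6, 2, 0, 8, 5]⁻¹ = [6, 2, 5, 0, 3, 8, 4, 1, 7]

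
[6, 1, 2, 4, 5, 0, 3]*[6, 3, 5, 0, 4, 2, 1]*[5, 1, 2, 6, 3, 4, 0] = [1, 6, 4, 3, 2, 0, 5]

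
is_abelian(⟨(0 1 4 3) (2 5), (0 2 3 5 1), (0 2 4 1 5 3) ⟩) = no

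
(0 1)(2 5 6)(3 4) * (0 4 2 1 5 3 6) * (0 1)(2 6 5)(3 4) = (0 2 4 5 1 3 6)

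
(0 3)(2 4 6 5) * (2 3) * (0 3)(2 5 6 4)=(0 5)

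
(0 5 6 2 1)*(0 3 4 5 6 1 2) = (0 6) (1 3 4 5) 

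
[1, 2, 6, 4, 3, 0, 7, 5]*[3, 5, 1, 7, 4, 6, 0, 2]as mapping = [0→5, 1→1, 2→0, 3→4, 4→7, 5→3, 6→2, 7→6]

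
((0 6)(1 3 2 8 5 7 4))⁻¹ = (0 6)(1 4 7 5 8 2 3)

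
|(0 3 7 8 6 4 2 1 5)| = 9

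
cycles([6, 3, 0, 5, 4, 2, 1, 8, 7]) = (0 6 1 3 5 2) (7 8) 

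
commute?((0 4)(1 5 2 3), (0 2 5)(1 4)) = no:(0 4)(1 5 2 3)*(0 2 5)(1 4) = (0 1)(2 3 4), (0 2 5)(1 4)*(0 4)(1 5 2 3) = (0 3 1)(4 5)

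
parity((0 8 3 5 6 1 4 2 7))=even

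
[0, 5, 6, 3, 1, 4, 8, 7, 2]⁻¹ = [0, 4, 8, 3, 5, 1, 2, 7, 6]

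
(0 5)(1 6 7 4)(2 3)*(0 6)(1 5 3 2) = (0 3 1)(4 5 6 7)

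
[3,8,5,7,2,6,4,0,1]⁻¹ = [7,8,4,0,6,2,5,3,1]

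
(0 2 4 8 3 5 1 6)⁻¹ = (0 6 1 5 3 8 4 2)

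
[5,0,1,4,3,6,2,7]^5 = [0,1,2,4,3,5,6,7]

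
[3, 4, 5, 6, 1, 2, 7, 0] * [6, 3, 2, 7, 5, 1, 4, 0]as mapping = [0→7, 1→5, 2→1, 3→4, 4→3, 5→2, 6→0, 7→6]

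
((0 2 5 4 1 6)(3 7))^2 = (0 5 1)(2 4 6)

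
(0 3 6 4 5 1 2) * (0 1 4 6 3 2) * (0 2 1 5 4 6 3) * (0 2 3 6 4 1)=(1 3 2 5 4)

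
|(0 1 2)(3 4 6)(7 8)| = 6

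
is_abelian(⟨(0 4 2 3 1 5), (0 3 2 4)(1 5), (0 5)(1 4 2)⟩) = no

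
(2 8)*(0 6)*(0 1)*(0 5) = (0 6 1 5)(2 8)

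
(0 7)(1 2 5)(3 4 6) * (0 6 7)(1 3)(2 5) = (1 5 3 4 7 6)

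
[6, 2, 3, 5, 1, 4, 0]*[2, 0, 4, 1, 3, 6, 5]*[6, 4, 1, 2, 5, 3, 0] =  [3, 5, 4, 0, 6, 2, 1]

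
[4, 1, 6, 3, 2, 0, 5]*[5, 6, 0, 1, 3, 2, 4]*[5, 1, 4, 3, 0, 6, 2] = [3, 2, 0, 1, 5, 6, 4]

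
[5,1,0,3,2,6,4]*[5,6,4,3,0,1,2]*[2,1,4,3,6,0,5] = [1,5,0,3,6,4,2]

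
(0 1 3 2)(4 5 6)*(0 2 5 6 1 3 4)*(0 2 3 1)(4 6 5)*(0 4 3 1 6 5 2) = (0 6)(1 5 4 2)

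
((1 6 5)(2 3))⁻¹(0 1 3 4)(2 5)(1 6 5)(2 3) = (0 6 2 4)(1 3)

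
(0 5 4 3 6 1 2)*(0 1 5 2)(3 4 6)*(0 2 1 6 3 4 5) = (0 1 2 6)(3 4 5)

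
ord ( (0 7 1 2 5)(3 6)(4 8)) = 10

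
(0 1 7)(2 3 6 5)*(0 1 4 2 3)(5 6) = (0 4 2)(1 7)(3 5)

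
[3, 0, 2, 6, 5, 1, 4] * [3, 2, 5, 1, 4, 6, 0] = [1, 3, 5, 0, 6, 2, 4]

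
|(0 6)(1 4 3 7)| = 4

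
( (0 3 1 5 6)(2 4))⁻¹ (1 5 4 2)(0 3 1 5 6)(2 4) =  (2 4 5 6)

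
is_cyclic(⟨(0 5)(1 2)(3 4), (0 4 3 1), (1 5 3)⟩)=no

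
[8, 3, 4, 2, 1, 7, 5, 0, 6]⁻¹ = [7, 4, 3, 1, 2, 6, 8, 5, 0]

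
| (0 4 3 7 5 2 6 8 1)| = 9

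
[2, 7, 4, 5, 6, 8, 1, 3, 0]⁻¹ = [8, 6, 0, 7, 2, 3, 4, 1, 5]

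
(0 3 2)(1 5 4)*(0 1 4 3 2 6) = (0 2 1 5 3 6)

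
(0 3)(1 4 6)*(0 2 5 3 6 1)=(0 6)(1 4)(2 5 3)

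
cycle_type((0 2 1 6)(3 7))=2.4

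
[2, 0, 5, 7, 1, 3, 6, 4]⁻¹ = [1, 4, 0, 5, 7, 2, 6, 3]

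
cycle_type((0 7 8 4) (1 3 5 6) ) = 4^2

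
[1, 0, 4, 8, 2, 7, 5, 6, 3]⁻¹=[1, 0, 4, 8, 2, 6, 7, 5, 3]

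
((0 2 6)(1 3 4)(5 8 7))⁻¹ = (0 6 2)(1 4 3)(5 7 8)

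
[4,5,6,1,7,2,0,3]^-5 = [3,6,4,2,1,0,7,5]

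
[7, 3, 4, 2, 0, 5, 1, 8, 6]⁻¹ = [4, 6, 3, 1, 2, 5, 8, 0, 7]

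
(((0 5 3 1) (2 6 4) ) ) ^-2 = (0 3) (1 5) (2 6 4) 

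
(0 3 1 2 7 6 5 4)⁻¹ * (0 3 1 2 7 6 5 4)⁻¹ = (0 5 7 1)(2 3 4 6)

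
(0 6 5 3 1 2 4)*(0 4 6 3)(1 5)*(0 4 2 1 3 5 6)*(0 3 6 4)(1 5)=(0 1 5)(2 3 4)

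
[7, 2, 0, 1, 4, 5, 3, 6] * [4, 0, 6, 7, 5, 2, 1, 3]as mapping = [0→3, 1→6, 2→4, 3→0, 4→5, 5→2, 6→7, 7→1]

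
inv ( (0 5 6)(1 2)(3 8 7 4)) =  (0 6 5)(1 2)(3 4 7 8)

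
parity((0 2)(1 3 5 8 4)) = odd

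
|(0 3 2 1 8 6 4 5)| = 8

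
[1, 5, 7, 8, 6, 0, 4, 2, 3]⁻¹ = [5, 0, 7, 8, 6, 1, 4, 2, 3]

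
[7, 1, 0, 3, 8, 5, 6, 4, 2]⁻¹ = [2, 1, 8, 3, 7, 5, 6, 0, 4]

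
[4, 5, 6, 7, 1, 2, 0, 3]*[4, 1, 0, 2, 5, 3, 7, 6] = [5, 3, 7, 6, 1, 0, 4, 2]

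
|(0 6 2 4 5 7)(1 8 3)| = 6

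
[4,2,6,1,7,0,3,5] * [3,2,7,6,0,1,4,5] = [0,7,4,2,5,3,6,1]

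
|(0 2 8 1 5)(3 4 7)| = 15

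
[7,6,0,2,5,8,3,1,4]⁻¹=[2,7,3,6,8,4,1,0,5]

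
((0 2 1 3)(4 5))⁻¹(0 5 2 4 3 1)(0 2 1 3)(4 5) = (0 3 2 4 1 5)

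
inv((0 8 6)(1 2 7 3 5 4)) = (0 6 8)(1 4 5 3 7 2)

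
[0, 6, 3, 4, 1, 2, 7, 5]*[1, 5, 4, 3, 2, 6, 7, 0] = [1, 7, 3, 2, 5, 4, 0, 6]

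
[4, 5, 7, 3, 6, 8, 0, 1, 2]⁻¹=[6, 7, 8, 3, 0, 1, 4, 2, 5]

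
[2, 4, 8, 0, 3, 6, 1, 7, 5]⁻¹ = [3, 6, 0, 4, 1, 8, 5, 7, 2]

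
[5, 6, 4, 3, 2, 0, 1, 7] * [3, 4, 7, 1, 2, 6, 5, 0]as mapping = [0→6, 1→5, 2→2, 3→1, 4→7, 5→3, 6→4, 7→0]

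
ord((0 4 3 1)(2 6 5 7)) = 4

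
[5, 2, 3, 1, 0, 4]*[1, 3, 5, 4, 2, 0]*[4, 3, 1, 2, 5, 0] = [4, 0, 5, 2, 3, 1]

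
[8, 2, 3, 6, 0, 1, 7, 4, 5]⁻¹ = [4, 5, 1, 2, 7, 8, 3, 6, 0]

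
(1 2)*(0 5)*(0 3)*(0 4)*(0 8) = (0 5 3 4 8)(1 2)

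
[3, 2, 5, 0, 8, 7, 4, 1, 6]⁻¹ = [3, 7, 1, 0, 6, 2, 8, 5, 4]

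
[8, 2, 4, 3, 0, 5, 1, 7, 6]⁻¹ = [4, 6, 1, 3, 2, 5, 8, 7, 0]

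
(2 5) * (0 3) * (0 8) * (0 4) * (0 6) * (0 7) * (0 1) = (0 3 8 4 6 7 1) (2 5) 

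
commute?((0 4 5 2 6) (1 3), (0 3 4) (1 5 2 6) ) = no:(0 4 5 2 6) (1 3) * (0 3 4) (1 5 2 6) = (1 4 2) (3 5 6), (0 3 4) (1 5 2 6) * (0 4 5 2 6) (1 3) = (0 1 2) (3 5 6) 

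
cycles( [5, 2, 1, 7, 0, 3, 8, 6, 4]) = (0 5 3 7 6 8 4) (1 2) 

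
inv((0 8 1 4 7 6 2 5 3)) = (0 3 5 2 6 7 4 1 8)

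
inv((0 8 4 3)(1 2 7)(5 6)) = (0 3 4 8)(1 7 2)(5 6)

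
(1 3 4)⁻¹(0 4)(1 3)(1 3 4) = (0 1)(3 4)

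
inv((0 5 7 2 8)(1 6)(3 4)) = (0 8 2 7 5)(1 6)(3 4)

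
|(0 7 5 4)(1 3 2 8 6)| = 20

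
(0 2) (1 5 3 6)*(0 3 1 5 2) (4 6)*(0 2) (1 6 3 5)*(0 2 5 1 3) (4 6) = (0 5 4) (1 2) (3 6) 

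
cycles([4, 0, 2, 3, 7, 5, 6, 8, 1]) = (0 4 7 8 1)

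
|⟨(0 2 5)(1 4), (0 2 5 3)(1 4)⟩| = 48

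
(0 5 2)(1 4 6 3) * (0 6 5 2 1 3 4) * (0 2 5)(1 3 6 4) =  (0 5 3 6 1 2 4)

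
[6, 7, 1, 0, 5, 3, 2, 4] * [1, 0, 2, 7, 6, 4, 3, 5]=[3, 5, 0, 1, 4, 7, 2, 6]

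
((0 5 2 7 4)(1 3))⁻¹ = (0 4 7 2 5)(1 3)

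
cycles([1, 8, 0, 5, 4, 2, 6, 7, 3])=(0 1 8 3 5 2)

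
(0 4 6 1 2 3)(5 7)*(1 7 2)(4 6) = (0 6 7 5 2 3)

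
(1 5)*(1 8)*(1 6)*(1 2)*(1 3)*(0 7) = (0 7) (1 5 8 6 2 3) 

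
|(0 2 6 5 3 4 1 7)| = 8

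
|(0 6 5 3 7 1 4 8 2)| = 9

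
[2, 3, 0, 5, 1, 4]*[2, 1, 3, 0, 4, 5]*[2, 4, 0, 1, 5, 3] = [1, 2, 0, 3, 4, 5]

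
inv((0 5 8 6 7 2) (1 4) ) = (0 2 7 6 8 5) (1 4) 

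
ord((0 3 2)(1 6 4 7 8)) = 15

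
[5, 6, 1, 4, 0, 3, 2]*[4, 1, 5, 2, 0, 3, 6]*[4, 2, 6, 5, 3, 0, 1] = [5, 1, 2, 4, 3, 6, 0]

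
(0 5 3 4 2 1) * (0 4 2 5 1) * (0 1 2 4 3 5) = (0 2 1 3 4)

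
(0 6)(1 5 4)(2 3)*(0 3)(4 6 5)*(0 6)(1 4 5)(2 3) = (0 1 5)(2 6)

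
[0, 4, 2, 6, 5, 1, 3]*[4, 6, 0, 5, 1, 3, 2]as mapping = [0→4, 1→1, 2→0, 3→2, 4→3, 5→6, 6→5]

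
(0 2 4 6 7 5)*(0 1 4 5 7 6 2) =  (1 4 2 5)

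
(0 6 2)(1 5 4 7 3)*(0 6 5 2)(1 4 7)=(0 5 7 3 4 1 2 6)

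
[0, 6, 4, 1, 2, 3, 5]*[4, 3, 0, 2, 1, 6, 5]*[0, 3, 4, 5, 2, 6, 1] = [2, 6, 3, 5, 0, 4, 1]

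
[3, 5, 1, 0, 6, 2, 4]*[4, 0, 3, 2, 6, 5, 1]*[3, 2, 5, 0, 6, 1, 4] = [5, 1, 3, 6, 2, 0, 4]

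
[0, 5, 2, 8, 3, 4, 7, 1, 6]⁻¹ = [0, 7, 2, 4, 5, 1, 8, 6, 3]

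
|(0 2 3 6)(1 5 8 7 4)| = 20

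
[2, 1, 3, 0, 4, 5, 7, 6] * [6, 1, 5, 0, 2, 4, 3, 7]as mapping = [0→5, 1→1, 2→0, 3→6, 4→2, 5→4, 6→7, 7→3]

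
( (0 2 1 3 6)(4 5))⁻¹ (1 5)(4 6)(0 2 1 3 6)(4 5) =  (0 5)(3 4)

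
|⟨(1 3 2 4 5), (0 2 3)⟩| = 360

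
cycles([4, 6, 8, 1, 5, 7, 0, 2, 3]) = (0 4 5 7 2 8 3 1 6)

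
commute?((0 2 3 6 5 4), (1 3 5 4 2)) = no:(0 2 3 6 5 4)*(1 3 5 4 2) = (0 1 3 6 4)(2 5), (1 3 5 4 2)*(0 2 3 6 5 4) = (0 2 1 6 5)(3 4)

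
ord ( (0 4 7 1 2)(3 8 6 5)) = 20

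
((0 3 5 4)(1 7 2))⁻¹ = (0 4 5 3)(1 2 7)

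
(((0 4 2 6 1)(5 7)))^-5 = (5 7)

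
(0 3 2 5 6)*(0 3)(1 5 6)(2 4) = (1 5)(2 6 3 4)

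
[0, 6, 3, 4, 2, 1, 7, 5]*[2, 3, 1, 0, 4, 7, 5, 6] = [2, 5, 0, 4, 1, 3, 6, 7]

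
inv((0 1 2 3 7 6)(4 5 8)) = (0 6 7 3 2 1)(4 8 5)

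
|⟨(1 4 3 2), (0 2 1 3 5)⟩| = 720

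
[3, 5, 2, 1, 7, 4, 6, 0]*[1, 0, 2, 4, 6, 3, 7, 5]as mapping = [0→4, 1→3, 2→2, 3→0, 4→5, 5→6, 6→7, 7→1]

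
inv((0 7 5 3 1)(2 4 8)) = (0 1 3 5 7)(2 8 4)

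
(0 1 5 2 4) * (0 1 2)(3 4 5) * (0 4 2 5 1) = (0 5 4)(1 3 2)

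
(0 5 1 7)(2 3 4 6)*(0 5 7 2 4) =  (0 7 5 1 2 3)(4 6)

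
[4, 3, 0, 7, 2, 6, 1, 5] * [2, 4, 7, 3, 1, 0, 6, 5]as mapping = [0→1, 1→3, 2→2, 3→5, 4→7, 5→6, 6→4, 7→0]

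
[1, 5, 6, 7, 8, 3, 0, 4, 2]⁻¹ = [6, 0, 8, 5, 7, 1, 2, 3, 4]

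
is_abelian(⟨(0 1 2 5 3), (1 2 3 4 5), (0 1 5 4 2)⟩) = no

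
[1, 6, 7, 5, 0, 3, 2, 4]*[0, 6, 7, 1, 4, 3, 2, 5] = [6, 2, 5, 3, 0, 1, 7, 4] 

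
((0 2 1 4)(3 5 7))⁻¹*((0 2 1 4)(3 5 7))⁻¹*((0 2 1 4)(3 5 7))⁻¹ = (0 2 1 4)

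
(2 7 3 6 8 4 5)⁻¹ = (2 5 4 8 6 3 7)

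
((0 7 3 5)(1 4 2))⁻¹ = (0 5 3 7)(1 2 4)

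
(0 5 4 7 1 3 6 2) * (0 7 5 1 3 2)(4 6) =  (0 1 2 7 3 4 5 6)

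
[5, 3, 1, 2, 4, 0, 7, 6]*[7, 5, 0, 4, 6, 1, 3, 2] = [1, 4, 5, 0, 6, 7, 2, 3]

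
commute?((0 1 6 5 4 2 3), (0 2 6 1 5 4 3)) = no:(0 1 6 5 4 2 3)*(0 2 6 1 5 4 3) = (0 5 3 2)(4 6), (0 2 6 1 5 4 3)*(0 1 6 5 4 2 3) = (0 3 1 4)(2 5)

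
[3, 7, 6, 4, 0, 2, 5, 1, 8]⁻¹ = [4, 7, 5, 0, 3, 6, 2, 1, 8]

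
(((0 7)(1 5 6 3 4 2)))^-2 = (1 4 6)(2 3 5)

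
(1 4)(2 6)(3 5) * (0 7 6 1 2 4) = (0 7 6 4 2 1)(3 5)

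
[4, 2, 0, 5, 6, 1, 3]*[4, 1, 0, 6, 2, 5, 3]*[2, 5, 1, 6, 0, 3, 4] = [1, 2, 0, 3, 6, 5, 4]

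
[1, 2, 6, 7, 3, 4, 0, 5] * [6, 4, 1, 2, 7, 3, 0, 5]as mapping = [0→4, 1→1, 2→0, 3→5, 4→2, 5→7, 6→6, 7→3]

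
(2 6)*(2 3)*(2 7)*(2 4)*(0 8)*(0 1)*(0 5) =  (0 8 1 5)(2 6 3 7 4)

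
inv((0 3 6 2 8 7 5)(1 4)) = (0 5 7 8 2 6 3)(1 4)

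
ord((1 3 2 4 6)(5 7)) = 10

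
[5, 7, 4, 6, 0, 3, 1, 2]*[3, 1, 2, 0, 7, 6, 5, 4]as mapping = [0→6, 1→4, 2→7, 3→5, 4→3, 5→0, 6→1, 7→2]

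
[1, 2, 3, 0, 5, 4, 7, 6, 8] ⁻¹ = [3, 0, 1, 2, 5, 4, 7, 6, 8] 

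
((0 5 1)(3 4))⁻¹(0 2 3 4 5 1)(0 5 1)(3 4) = (0 5 2 4 3 1)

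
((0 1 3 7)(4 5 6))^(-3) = (0 1 3 7)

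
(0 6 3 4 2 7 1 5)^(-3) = (0 7 3 5 2 6 1 4)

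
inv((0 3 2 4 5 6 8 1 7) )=(0 7 1 8 6 5 4 2 3) 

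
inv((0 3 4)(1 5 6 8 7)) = (0 4 3)(1 7 8 6 5)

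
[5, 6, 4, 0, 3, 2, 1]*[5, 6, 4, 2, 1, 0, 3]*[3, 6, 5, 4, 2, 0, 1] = [3, 4, 6, 0, 5, 2, 1]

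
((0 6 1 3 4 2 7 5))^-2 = (0 7 4 1)(2 3 6 5)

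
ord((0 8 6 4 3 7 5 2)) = 8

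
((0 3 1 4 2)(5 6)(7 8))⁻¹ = (0 2 4 1 3)(5 6)(7 8)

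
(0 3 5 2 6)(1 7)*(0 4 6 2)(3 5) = (0 5)(1 7)(4 6)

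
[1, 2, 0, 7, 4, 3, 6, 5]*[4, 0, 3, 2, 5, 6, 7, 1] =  [0, 3, 4, 1, 5, 2, 7, 6]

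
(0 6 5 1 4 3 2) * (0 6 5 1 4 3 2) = (0 5 4 2 6 1 3) 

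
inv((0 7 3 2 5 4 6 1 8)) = (0 8 1 6 4 5 2 3 7)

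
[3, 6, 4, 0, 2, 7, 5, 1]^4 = [0, 1, 2, 3, 4, 5, 6, 7]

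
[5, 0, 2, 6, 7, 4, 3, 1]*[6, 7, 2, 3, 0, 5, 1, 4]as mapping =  [0→5, 1→6, 2→2, 3→1, 4→4, 5→0, 6→3, 7→7]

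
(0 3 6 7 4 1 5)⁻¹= (0 5 1 4 7 6 3)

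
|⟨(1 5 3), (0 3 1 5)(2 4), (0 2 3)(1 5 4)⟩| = 360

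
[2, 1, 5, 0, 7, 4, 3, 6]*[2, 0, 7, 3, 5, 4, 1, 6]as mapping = [0→7, 1→0, 2→4, 3→2, 4→6, 5→5, 6→3, 7→1]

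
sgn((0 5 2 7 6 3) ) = -1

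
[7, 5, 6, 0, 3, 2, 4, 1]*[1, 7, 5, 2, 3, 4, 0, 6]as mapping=[0→6, 1→4, 2→0, 3→1, 4→2, 5→5, 6→3, 7→7]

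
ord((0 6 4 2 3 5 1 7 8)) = 9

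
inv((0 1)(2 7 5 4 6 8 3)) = (0 1)(2 3 8 6 4 5 7)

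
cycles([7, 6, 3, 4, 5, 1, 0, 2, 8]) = (0 7 2 3 4 5 1 6)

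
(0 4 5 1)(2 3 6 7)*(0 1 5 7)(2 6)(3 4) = (0 3 2 4 7 6)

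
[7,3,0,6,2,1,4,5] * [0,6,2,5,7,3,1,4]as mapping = [0→4,1→5,2→0,3→1,4→2,5→6,6→7,7→3]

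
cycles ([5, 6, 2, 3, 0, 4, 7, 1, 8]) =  (0 5 4)(1 6 7)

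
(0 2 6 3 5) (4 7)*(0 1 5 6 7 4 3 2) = (1 5) (2 7 3 6) 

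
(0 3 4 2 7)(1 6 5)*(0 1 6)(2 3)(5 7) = (0 2 5 6 7 1)(3 4)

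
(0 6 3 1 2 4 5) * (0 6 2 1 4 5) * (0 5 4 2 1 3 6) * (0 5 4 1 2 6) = (0 2 1 3 6)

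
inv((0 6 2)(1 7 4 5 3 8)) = (0 2 6)(1 8 3 5 4 7)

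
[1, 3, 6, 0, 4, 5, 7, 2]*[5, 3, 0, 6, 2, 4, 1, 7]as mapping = [0→3, 1→6, 2→1, 3→5, 4→2, 5→4, 6→7, 7→0]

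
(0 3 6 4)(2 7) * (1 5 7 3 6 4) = (0 6 1 5 7 2 3 4)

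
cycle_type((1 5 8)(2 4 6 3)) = 3.4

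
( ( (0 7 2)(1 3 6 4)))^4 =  (0 7 2)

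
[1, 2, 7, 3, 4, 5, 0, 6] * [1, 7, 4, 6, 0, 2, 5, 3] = [7, 4, 3, 6, 0, 2, 1, 5]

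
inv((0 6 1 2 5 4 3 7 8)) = (0 8 7 3 4 5 2 1 6)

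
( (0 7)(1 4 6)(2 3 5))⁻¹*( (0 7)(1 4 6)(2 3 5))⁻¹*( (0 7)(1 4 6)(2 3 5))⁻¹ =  (0 7)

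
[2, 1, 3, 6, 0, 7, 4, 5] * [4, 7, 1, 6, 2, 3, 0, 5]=[1, 7, 6, 0, 4, 5, 2, 3]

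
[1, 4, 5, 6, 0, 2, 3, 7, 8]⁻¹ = [4, 0, 5, 6, 1, 2, 3, 7, 8]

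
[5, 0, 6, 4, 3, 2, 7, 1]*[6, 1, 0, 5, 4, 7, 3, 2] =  [7, 6, 3, 4, 5, 0, 2, 1]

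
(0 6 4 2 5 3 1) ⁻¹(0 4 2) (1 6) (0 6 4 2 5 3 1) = (0 4) (2 5 6) 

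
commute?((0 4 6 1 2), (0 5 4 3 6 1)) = no:(0 4 6 1 2) * (0 5 4 3 6 1) = (0 3 6)(1 2 5 4), (0 5 4 3 6 1) * (0 4 6 1 2) = (0 5 6 2)(1 4 3)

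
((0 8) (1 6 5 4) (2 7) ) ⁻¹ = (0 8) (1 4 5 6) (2 7) 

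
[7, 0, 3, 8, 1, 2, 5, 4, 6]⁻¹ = [1, 4, 5, 2, 7, 6, 8, 0, 3]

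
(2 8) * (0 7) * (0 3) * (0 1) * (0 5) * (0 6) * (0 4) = (0 7 3 1 5 6 4)(2 8)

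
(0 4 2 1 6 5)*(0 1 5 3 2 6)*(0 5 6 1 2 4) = (1 5 2 6 3 4)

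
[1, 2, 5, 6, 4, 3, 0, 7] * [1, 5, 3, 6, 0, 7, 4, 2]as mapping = [0→5, 1→3, 2→7, 3→4, 4→0, 5→6, 6→1, 7→2]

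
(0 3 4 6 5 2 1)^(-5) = (0 4 5 1 3 6 2)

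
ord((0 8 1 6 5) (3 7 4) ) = 15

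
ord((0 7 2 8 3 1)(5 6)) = 6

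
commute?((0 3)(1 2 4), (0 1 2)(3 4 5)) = no:(0 3)(1 2 4)*(0 1 2)(3 4 5) = (0 4 2 5 3 1), (0 1 2)(3 4 5)*(0 3)(1 2 4) = (0 2 3 1 4 5)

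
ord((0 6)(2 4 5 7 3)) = 10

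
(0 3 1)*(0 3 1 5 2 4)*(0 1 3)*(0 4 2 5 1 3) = (1 4 3)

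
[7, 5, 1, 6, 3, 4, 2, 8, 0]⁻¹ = [8, 2, 6, 4, 5, 1, 3, 0, 7]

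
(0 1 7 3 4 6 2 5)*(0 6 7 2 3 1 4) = (0 4 7 1 2 5 6 3) 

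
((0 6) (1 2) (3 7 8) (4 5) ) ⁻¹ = (0 6) (1 2) (3 8 7) (4 5) 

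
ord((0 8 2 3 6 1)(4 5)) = 6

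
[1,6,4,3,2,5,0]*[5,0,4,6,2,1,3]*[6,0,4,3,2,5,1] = [6,3,4,1,2,0,5]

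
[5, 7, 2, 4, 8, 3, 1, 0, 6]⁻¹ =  [7, 6, 2, 5, 3, 0, 8, 1, 4]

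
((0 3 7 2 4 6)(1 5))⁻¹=(0 6 4 2 7 3)(1 5)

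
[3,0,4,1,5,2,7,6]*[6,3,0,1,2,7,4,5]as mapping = [0→1,1→6,2→2,3→3,4→7,5→0,6→5,7→4]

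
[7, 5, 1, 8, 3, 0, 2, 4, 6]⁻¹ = [5, 2, 6, 4, 7, 1, 8, 0, 3]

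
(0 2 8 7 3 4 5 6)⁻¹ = (0 6 5 4 3 7 8 2)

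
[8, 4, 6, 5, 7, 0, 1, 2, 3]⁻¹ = [5, 6, 7, 8, 1, 3, 2, 4, 0]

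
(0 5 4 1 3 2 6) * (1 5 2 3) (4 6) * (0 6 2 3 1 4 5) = (0 3 1 4) (2 5) 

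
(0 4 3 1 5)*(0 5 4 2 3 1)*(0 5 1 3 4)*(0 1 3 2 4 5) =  (0 4 2 5 3)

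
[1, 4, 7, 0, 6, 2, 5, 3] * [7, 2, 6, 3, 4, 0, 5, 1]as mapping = [0→2, 1→4, 2→1, 3→7, 4→5, 5→6, 6→0, 7→3]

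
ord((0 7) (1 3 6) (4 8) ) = 6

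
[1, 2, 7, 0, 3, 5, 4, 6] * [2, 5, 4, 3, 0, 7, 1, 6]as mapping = [0→5, 1→4, 2→6, 3→2, 4→3, 5→7, 6→0, 7→1]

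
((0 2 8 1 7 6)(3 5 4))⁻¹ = (0 6 7 1 8 2)(3 4 5)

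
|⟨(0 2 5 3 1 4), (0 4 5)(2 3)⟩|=720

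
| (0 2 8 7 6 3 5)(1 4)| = 14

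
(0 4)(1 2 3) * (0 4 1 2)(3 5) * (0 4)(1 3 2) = (0 3 1 4)(2 5)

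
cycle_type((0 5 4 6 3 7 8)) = 7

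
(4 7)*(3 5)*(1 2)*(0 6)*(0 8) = (0 6 8)(1 2)(3 5)(4 7)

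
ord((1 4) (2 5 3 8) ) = 4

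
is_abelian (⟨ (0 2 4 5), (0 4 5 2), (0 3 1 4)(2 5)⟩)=no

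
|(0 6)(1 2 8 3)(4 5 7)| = 12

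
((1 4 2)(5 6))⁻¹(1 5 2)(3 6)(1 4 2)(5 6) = (1 4 6)(3 5)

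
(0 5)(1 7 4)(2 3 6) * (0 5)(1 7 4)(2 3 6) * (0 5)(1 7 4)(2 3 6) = (0 5)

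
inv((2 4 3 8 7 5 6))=(2 6 5 7 8 3 4)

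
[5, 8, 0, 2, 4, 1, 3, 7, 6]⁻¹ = [2, 5, 3, 6, 4, 0, 8, 7, 1]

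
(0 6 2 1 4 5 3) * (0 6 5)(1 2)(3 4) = (0 5 4)(1 3 6)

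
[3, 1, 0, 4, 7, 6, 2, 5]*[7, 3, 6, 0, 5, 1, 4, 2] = [0, 3, 7, 5, 2, 4, 6, 1]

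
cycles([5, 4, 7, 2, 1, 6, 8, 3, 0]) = (0 5 6 8)(1 4)(2 7 3)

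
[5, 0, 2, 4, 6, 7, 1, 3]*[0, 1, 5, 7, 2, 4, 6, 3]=[4, 0, 5, 2, 6, 3, 1, 7]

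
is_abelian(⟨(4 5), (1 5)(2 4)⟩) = no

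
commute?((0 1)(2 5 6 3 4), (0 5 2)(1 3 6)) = no:(0 1)(2 5 6 3 4)*(0 5 2)(1 3 6) = (0 3 4)(1 5), (0 5 2)(1 3 6)*(0 1)(2 5 6 3 4) = (0 6)(1 4 2)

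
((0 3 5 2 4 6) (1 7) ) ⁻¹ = (0 6 4 2 5 3) (1 7) 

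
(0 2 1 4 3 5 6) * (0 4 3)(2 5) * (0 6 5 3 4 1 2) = (0 3)(1 4 6)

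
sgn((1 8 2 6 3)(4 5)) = -1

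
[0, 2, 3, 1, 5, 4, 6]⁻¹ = [0, 3, 1, 2, 5, 4, 6]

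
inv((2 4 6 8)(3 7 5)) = (2 8 6 4)(3 5 7)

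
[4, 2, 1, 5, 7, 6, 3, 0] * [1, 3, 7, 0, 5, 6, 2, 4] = [5, 7, 3, 6, 4, 2, 0, 1]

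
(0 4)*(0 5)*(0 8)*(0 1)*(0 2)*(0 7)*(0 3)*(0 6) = (0 4 5 8 1 2 7 3 6)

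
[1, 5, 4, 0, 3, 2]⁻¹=[3, 0, 5, 4, 2, 1]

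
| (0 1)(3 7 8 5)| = 4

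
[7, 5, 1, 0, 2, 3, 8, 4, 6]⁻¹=[3, 2, 4, 5, 7, 1, 8, 0, 6]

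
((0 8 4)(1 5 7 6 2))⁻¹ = (0 4 8)(1 2 6 7 5)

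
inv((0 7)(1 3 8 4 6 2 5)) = (0 7)(1 5 2 6 4 8 3)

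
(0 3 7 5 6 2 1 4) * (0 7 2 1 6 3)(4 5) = (1 5 3 2 6)(4 7)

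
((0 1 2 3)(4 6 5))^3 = (0 3 2 1)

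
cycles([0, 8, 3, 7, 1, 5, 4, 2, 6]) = (1 8 6 4)(2 3 7)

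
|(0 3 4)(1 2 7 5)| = 12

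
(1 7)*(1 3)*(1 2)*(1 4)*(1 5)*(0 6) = (0 6)(1 7 3 2 4 5)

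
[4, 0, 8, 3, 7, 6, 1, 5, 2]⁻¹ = [1, 6, 8, 3, 0, 7, 5, 4, 2]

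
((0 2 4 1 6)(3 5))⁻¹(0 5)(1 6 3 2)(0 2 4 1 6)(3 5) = (0 5 4 6)(2 3)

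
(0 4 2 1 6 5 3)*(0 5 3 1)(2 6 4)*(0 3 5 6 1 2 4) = (0 4 1)(2 3 6 5)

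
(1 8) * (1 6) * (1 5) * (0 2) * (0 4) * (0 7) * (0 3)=(0 2 4 7 3)(1 8 6 5)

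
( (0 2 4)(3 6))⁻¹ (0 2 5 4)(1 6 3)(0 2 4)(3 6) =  (0 2 4 5)(1 3 6)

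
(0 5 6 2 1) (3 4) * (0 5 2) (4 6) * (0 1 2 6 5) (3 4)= (0 6 1) (3 5) 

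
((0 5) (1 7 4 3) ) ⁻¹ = (0 5) (1 3 4 7) 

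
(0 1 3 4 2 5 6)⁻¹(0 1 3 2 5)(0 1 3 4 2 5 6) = (1 3 4 5 6)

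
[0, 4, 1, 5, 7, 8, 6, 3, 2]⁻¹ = [0, 2, 8, 7, 1, 3, 6, 4, 5]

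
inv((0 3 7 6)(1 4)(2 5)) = (0 6 7 3)(1 4)(2 5)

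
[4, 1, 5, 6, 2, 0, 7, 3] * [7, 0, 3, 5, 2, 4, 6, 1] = [2, 0, 4, 6, 3, 7, 1, 5]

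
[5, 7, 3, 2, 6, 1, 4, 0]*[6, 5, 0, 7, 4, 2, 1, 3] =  [2, 3, 7, 0, 1, 5, 4, 6]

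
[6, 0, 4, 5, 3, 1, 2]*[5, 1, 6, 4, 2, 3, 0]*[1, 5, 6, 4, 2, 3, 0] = [1, 3, 6, 4, 2, 5, 0]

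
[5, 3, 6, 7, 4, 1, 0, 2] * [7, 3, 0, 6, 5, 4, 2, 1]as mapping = [0→4, 1→6, 2→2, 3→1, 4→5, 5→3, 6→7, 7→0]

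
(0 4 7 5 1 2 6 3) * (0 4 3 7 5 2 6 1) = (0 3 4 5)(1 6 7 2)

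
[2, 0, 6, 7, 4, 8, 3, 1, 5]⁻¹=[1, 7, 0, 6, 4, 8, 2, 3, 5]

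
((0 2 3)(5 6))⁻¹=(0 3 2)(5 6)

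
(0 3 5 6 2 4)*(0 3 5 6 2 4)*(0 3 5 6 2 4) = (0 6)(2 3)(4 5)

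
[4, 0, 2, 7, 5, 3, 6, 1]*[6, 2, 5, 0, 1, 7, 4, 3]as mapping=[0→1, 1→6, 2→5, 3→3, 4→7, 5→0, 6→4, 7→2]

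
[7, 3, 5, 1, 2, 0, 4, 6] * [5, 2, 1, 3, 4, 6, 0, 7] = [7, 3, 6, 2, 1, 5, 4, 0]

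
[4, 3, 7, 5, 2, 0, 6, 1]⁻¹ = [5, 7, 4, 1, 0, 3, 6, 2]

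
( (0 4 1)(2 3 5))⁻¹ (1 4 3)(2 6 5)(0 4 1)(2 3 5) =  (0 1 5)(2 3 6)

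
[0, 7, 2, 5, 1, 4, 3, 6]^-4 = [0, 6, 2, 4, 7, 1, 5, 3]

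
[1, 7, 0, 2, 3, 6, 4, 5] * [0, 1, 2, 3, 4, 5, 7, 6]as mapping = [0→1, 1→6, 2→0, 3→2, 4→3, 5→7, 6→4, 7→5]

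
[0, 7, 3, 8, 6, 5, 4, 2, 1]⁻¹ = [0, 8, 7, 2, 6, 5, 4, 1, 3]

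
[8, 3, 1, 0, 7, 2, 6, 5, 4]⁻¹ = [3, 2, 5, 1, 8, 7, 6, 4, 0]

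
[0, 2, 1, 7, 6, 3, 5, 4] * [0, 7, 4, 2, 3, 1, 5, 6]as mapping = [0→0, 1→4, 2→7, 3→6, 4→5, 5→2, 6→1, 7→3]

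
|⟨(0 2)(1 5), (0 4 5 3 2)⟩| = 60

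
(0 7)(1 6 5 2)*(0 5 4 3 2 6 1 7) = (2 7 5 6 4 3)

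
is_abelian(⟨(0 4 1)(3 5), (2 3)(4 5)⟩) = no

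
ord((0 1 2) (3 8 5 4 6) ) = 15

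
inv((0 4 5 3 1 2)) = (0 2 1 3 5 4)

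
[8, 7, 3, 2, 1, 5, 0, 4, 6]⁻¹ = [6, 4, 3, 2, 7, 5, 8, 1, 0]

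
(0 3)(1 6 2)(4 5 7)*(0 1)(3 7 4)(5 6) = (0 7 3 1 5 4 6 2)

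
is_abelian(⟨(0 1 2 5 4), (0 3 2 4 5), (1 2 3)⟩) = no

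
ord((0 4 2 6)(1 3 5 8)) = 4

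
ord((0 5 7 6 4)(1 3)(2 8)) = 10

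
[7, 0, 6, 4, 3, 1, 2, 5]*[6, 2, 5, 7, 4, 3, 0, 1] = [1, 6, 0, 4, 7, 2, 5, 3]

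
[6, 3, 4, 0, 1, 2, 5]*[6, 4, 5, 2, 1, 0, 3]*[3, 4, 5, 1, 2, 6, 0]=[1, 5, 4, 0, 2, 6, 3]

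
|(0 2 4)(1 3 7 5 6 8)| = 6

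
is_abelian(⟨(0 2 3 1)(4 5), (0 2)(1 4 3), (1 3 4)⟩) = no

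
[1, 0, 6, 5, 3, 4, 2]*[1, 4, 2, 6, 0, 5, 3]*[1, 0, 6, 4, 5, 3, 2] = [5, 0, 4, 3, 2, 1, 6]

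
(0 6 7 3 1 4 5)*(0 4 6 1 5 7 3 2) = (0 1 6 3 5 4 7 2)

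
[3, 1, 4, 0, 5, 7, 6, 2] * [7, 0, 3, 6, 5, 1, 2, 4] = [6, 0, 5, 7, 1, 4, 2, 3]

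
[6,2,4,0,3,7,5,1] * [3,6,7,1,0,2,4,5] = [4,7,0,3,1,5,2,6]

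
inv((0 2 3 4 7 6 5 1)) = (0 1 5 6 7 4 3 2)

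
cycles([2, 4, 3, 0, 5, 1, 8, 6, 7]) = (0 2 3)(1 4 5)(6 8 7)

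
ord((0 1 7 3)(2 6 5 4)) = 4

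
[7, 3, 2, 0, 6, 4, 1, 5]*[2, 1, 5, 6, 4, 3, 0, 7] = [7, 6, 5, 2, 0, 4, 1, 3] 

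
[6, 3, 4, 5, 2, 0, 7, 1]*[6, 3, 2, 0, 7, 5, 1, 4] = [1, 0, 7, 5, 2, 6, 4, 3]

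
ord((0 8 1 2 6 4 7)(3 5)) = 14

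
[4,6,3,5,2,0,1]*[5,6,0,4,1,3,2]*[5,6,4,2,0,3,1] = [6,4,0,2,5,3,1]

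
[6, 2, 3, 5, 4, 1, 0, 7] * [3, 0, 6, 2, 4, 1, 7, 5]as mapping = [0→7, 1→6, 2→2, 3→1, 4→4, 5→0, 6→3, 7→5]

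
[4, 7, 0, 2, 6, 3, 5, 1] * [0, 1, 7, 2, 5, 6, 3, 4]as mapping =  [0→5, 1→4, 2→0, 3→7, 4→3, 5→2, 6→6, 7→1]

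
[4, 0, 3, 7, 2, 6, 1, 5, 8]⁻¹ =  [1, 6, 4, 2, 0, 7, 5, 3, 8]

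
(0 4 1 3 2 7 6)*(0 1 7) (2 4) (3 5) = (0 2) (1 5 3 4 7 6) 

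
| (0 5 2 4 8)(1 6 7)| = 15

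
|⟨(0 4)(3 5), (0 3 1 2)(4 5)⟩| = 36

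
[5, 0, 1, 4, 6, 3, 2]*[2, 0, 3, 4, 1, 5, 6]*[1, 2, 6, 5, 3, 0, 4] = [0, 6, 1, 2, 4, 3, 5] 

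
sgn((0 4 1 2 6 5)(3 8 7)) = -1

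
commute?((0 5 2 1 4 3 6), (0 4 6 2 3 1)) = no:(0 5 2 1 4 3 6)*(0 4 6 2 3 1) = (0 5 3 2)(1 6 4), (0 4 6 2 3 1)*(0 5 2 1 4 3 6) = (0 3 4)(1 5 2 6)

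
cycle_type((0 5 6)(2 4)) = 2.3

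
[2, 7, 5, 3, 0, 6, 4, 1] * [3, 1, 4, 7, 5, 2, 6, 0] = [4, 0, 2, 7, 3, 6, 5, 1]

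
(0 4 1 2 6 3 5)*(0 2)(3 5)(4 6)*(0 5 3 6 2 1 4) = (0 2)(1 5)(3 6)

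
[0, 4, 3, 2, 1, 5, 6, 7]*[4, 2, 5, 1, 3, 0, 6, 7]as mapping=[0→4, 1→3, 2→1, 3→5, 4→2, 5→0, 6→6, 7→7]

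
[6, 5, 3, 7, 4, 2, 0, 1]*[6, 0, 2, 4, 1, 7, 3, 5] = [3, 7, 4, 5, 1, 2, 6, 0]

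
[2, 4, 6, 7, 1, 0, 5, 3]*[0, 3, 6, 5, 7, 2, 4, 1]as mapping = [0→6, 1→7, 2→4, 3→1, 4→3, 5→0, 6→2, 7→5]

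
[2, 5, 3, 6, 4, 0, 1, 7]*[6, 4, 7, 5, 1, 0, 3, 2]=[7, 0, 5, 3, 1, 6, 4, 2]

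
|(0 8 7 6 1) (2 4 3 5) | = 20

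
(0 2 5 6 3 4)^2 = (0 5 3)(2 6 4)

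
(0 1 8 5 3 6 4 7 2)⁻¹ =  (0 2 7 4 6 3 5 8 1)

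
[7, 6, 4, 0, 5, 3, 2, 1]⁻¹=[3, 7, 6, 5, 2, 4, 1, 0]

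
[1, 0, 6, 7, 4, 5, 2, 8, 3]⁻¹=[1, 0, 6, 8, 4, 5, 2, 3, 7]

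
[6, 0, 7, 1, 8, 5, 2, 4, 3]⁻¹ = [1, 3, 6, 8, 7, 5, 0, 2, 4]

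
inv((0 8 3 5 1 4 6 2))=(0 2 6 4 1 5 3 8)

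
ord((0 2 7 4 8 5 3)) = 7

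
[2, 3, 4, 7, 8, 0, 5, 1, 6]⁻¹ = [5, 7, 0, 1, 2, 6, 8, 3, 4]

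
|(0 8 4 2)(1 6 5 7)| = 4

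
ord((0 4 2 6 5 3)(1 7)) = 6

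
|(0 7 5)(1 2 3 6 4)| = 15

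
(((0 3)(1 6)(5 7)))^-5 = (0 3)(1 6)(5 7)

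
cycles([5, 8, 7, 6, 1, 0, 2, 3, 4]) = (0 5)(1 8 4)(2 7 3 6)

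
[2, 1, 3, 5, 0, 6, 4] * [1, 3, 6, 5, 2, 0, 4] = [6, 3, 5, 0, 1, 4, 2]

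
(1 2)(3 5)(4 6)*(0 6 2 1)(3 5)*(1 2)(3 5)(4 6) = (0 4 1 2)(3 5)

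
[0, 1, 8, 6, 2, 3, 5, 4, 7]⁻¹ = [0, 1, 4, 5, 7, 6, 3, 8, 2]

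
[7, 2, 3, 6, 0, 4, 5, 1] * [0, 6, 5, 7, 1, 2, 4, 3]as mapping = [0→3, 1→5, 2→7, 3→4, 4→0, 5→1, 6→2, 7→6]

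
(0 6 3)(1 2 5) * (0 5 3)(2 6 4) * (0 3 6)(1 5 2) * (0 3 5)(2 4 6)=(0 6 5)(1 3 4)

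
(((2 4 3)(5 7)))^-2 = (2 4 3)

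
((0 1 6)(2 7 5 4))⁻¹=(0 6 1)(2 4 5 7)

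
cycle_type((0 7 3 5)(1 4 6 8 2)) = 4.5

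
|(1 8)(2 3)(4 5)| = 2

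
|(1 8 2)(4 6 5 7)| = 12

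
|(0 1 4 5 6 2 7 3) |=8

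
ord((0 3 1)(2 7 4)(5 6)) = 6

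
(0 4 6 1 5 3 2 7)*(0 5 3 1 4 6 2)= (0 6 4 2 7 5 1 3)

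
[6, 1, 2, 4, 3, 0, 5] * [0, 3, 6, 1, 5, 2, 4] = [4, 3, 6, 5, 1, 0, 2]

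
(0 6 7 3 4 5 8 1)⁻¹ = (0 1 8 5 4 3 7 6)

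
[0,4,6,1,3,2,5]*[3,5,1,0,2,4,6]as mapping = [0→3,1→2,2→6,3→5,4→0,5→1,6→4]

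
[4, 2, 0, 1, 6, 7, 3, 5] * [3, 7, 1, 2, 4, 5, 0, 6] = [4, 1, 3, 7, 0, 6, 2, 5]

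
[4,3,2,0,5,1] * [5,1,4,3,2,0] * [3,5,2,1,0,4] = [2,1,0,4,3,5]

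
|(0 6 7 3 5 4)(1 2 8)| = 6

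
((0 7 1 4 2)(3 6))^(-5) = (3 6)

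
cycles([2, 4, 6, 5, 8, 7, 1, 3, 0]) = (0 2 6 1 4 8)(3 5 7)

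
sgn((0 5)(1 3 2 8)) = 1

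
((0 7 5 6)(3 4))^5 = (0 7 5 6)(3 4)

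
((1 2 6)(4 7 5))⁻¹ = (1 6 2)(4 5 7)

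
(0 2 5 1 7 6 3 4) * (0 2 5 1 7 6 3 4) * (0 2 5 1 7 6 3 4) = (0 1 3 2 7 4 5 6)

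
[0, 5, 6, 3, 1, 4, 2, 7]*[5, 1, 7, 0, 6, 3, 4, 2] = [5, 3, 4, 0, 1, 6, 7, 2]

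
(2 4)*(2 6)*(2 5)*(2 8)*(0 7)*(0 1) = (0 7 1)(2 4 6 5 8)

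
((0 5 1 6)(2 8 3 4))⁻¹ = (0 6 1 5)(2 4 3 8)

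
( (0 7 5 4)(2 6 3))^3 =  (0 4 5 7)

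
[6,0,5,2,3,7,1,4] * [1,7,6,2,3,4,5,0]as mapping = [0→5,1→1,2→4,3→6,4→2,5→0,6→7,7→3]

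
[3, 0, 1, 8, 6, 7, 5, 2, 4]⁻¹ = [1, 2, 7, 0, 8, 6, 4, 5, 3]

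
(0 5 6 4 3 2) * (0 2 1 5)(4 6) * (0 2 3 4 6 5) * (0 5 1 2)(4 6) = (1 5 4 6)(2 3)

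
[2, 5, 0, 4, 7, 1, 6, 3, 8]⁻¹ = [2, 5, 0, 7, 3, 1, 6, 4, 8]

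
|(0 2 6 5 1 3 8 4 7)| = 9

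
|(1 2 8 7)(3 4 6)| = 12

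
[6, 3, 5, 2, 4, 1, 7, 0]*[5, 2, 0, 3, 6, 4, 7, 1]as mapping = [0→7, 1→3, 2→4, 3→0, 4→6, 5→2, 6→1, 7→5]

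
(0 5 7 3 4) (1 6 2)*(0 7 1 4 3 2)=(0 5 1 6) (2 4 7) 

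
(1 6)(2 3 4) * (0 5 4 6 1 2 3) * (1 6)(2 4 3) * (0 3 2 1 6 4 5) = (1 4)(2 3 6 5)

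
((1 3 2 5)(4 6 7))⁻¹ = (1 5 2 3)(4 7 6)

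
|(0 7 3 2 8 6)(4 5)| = 6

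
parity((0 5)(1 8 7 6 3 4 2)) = odd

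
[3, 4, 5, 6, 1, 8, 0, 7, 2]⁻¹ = [6, 4, 8, 0, 1, 2, 3, 7, 5]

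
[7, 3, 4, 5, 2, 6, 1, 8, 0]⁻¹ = [8, 6, 4, 1, 2, 3, 5, 0, 7]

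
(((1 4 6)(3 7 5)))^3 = ()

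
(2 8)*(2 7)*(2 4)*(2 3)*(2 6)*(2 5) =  (2 8 7 4 3 6 5)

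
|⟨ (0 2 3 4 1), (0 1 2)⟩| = 60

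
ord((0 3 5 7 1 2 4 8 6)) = 9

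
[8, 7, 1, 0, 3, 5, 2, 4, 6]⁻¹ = [3, 2, 6, 4, 7, 5, 8, 1, 0]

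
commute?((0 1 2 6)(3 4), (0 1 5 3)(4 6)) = no:(0 1 2 6)(3 4) * (0 1 5 3)(4 6) = (0 5 3 6 1 2 4), (0 1 5 3)(4 6) * (0 1 2 6)(3 4) = (0 2 6 3 1 5 4)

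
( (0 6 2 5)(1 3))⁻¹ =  (0 5 2 6)(1 3)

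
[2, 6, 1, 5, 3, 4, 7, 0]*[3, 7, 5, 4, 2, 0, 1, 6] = [5, 1, 7, 0, 4, 2, 6, 3]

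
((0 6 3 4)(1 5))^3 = (0 4 3 6)(1 5)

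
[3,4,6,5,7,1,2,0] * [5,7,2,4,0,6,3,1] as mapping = [0→4,1→0,2→3,3→6,4→1,5→7,6→2,7→5] 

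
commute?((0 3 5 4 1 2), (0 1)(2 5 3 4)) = no:(0 3 5 4 1 2) * (0 1)(2 5 3 4) = (0 4)(1 5 2), (0 1)(2 5 3 4) * (0 3 5 4 1 2) = (0 2 4)(1 3)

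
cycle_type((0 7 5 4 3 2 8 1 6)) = 9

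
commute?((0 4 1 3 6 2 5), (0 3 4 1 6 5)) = no:(0 4 1 3 6 2 5) * (0 3 4 1 6 5) = (0 1 4 6 2)(3 5), (0 3 4 1 6 5) * (0 4 1 3 6 2 5) = (0 6)(1 2 5 4 3)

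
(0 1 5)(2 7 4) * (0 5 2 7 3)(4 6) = (0 1 2 3)(4 7 6)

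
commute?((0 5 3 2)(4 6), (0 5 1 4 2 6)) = no:(0 5 3 2)(4 6) * (0 5 1 4 2 6) = (0 1 4)(2 5 3 6), (0 5 1 4 2 6) * (0 5 3 2)(4 6) = (0 3 2 4)(1 6 5)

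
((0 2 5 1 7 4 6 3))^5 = (0 4 5 3 7 2 6 1)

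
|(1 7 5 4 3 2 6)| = 7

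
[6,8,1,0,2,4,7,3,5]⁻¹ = [3,2,4,7,5,8,0,6,1]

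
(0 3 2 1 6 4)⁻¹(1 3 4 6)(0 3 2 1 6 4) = (0 4 6 2)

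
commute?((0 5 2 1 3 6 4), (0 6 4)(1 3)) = no:(0 5 2 1 3 6 4)*(0 6 4)(1 3) = (0 5 2 3 4 6), (0 6 4)(1 3)*(0 5 2 1 3 6 4) = (0 4 5 2 1 6)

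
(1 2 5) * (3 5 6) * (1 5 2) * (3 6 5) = (2 5 3)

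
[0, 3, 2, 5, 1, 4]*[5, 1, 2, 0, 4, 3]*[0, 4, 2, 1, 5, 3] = [3, 0, 2, 1, 4, 5]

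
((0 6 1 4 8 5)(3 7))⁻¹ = (0 5 8 4 1 6)(3 7)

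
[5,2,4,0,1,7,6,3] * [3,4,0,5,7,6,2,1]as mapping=[0→6,1→0,2→7,3→3,4→4,5→1,6→2,7→5]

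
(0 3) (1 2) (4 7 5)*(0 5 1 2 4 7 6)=(0 3 5 7 1 4 6) 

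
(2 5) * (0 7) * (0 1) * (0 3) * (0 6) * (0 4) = (0 7 1 3 6 4)(2 5)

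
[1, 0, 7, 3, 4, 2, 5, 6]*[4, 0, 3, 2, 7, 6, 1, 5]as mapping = [0→0, 1→4, 2→5, 3→2, 4→7, 5→3, 6→6, 7→1]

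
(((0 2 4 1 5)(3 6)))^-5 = (3 6)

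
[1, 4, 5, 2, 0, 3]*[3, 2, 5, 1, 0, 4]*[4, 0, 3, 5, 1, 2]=[3, 4, 1, 2, 5, 0]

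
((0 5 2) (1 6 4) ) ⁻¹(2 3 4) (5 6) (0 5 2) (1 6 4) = (0 3 1) (2 4) 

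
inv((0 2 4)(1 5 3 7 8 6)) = (0 4 2)(1 6 8 7 3 5)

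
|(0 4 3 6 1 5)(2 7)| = 6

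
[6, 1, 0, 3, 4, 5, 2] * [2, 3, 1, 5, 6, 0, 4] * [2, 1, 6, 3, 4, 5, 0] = [4, 3, 6, 5, 0, 2, 1]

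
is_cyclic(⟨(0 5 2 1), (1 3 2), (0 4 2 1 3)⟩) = no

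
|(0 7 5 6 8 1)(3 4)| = 6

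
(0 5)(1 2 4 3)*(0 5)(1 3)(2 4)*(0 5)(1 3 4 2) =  (0 5)(1 2)(3 4)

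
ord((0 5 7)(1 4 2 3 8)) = 15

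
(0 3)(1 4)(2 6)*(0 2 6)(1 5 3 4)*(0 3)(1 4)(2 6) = (0 1 4 5)(2 3 6)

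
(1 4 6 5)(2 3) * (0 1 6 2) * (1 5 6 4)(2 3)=(0 5 4 3)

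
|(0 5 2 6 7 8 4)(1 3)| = 14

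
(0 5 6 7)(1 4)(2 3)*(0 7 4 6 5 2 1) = (0 2 3 1 6 4)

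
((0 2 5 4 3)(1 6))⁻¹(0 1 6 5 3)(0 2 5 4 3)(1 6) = (0 2 6 1 4)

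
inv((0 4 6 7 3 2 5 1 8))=(0 8 1 5 2 3 7 6 4)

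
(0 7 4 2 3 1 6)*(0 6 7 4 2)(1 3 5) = (0 4)(1 7 2 5)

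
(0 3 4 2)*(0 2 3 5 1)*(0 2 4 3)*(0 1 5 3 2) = (0 3 2 4 1)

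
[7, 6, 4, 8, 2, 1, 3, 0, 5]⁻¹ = [7, 5, 4, 6, 2, 8, 1, 0, 3]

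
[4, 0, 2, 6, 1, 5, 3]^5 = [1, 4, 2, 6, 0, 5, 3]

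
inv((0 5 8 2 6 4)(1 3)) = (0 4 6 2 8 5)(1 3)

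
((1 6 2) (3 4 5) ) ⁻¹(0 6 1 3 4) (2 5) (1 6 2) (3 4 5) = (0 2 6 4 5) (1 3) 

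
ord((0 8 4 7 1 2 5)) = 7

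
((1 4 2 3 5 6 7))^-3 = (1 5 4 6 2 7 3)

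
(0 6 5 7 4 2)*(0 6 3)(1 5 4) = (0 3)(1 5 7)(2 6 4)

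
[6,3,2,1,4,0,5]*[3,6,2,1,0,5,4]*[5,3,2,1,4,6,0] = [4,3,2,0,5,1,6]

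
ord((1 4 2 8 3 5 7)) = 7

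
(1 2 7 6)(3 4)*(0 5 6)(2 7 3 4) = (0 5 6 1 7)(2 3)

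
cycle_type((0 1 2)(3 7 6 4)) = 3.4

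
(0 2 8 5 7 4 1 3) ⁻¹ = (0 3 1 4 7 5 8 2) 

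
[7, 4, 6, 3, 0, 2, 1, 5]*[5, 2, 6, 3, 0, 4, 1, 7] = [7, 0, 1, 3, 5, 6, 2, 4] 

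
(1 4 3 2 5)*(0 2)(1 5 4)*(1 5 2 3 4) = (0 3)(1 5 2)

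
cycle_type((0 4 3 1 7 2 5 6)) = 8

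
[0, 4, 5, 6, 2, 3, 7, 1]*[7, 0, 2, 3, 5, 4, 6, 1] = [7, 5, 4, 6, 2, 3, 1, 0]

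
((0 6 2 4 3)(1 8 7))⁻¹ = (0 3 4 2 6)(1 7 8)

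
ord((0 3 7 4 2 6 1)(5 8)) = 14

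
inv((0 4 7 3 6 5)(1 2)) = (0 5 6 3 7 4)(1 2)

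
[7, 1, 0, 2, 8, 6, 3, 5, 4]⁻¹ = [2, 1, 3, 6, 8, 7, 5, 0, 4]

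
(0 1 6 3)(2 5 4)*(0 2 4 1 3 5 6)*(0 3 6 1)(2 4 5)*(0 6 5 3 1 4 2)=(0 5 6)(2 4 3)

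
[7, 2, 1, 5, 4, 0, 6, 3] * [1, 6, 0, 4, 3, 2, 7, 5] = [5, 0, 6, 2, 3, 1, 7, 4]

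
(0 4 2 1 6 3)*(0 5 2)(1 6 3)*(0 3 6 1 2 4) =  (1 6 2)(3 5 4)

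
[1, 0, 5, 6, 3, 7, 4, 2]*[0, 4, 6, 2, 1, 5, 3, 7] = [4, 0, 5, 3, 2, 7, 1, 6]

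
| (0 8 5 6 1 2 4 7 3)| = 9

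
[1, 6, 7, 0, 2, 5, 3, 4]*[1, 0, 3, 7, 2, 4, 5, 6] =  [0, 5, 6, 1, 3, 4, 7, 2]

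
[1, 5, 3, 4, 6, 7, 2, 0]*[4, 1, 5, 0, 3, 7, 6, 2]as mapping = [0→1, 1→7, 2→0, 3→3, 4→6, 5→2, 6→5, 7→4]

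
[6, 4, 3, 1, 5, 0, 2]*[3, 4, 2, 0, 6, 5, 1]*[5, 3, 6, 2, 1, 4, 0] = [3, 0, 5, 1, 4, 2, 6]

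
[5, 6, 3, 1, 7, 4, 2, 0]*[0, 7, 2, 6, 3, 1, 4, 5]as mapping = [0→1, 1→4, 2→6, 3→7, 4→5, 5→3, 6→2, 7→0]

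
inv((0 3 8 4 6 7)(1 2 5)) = (0 7 6 4 8 3)(1 5 2)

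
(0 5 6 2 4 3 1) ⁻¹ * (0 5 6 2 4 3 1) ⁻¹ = (0 3 2 5 1 4 6) 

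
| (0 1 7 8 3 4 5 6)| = 8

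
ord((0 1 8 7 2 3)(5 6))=6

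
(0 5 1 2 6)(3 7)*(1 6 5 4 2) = (0 4 2 5 6)(3 7)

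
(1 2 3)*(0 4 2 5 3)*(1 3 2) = (0 4 1 5 2) 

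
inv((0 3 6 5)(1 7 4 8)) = (0 5 6 3)(1 8 4 7)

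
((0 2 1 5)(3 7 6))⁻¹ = (0 5 1 2)(3 6 7)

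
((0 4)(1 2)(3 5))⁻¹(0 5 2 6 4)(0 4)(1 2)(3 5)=(0 4 3 1 6)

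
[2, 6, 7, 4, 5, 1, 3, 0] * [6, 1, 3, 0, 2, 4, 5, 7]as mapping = [0→3, 1→5, 2→7, 3→2, 4→4, 5→1, 6→0, 7→6]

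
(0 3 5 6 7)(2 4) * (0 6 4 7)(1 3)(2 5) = (0 1 3 2 7 6)(4 5)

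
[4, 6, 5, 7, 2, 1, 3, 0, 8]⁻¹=[7, 5, 4, 6, 0, 2, 1, 3, 8]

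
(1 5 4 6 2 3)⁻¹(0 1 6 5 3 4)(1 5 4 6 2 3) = (0 5 2 4 1 6)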